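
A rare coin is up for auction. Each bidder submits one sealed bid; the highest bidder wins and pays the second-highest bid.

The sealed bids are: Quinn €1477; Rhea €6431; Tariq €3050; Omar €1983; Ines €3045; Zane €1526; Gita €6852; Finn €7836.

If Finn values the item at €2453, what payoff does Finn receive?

−€4399

Highest bid: Finn at €7836, so Finn wins.
Second-highest bid: Gita at €6852 — that is the price the winner pays.
Finn's payoff = value − price = €2453 − €6852 = −€4399.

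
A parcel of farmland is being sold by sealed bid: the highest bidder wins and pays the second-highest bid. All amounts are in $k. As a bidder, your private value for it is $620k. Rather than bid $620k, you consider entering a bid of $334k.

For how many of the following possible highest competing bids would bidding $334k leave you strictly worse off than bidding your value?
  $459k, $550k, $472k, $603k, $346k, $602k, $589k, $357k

8

The deviation hurts exactly when the highest competing bid lies strictly between $334k and $620k — underbidding then forfeits a profitable win.
$459k: inside the interval → strictly worse (loss $161k).
$550k: inside the interval → strictly worse (loss $70k).
$472k: inside the interval → strictly worse (loss $148k).
$603k: inside the interval → strictly worse (loss $17k).
$346k: inside the interval → strictly worse (loss $274k).
$602k: inside the interval → strictly worse (loss $18k).
$589k: inside the interval → strictly worse (loss $31k).
$357k: inside the interval → strictly worse (loss $263k).
Count: 8.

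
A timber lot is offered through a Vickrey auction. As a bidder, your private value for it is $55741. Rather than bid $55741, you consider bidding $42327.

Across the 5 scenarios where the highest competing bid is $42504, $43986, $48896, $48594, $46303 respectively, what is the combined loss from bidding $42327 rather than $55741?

The deviation costs you only when the competing bid falls strictly between $42327 and $55741; elsewhere both bids give the same outcome.
$42504: truthful payoff $13237, deviation payoff $0 → loss $13237.
$43986: truthful payoff $11755, deviation payoff $0 → loss $11755.
$48896: truthful payoff $6845, deviation payoff $0 → loss $6845.
$48594: truthful payoff $7147, deviation payoff $0 → loss $7147.
$46303: truthful payoff $9438, deviation payoff $0 → loss $9438.
Total loss = $13237 + $11755 + $6845 + $7147 + $9438 = $48422.

$48422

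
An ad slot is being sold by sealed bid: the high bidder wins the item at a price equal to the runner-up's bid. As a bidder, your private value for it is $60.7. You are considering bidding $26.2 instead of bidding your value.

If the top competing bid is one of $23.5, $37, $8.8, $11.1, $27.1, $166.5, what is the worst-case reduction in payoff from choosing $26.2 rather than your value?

$23.5: same outcome either way → loss $0.
$37: truthful gives $23.7, deviation gives $0 → loss $23.7.
$8.8: same outcome either way → loss $0.
$11.1: same outcome either way → loss $0.
$27.1: truthful gives $33.6, deviation gives $0 → loss $33.6.
$166.5: same outcome either way → loss $0.
Maximum loss: $33.6.

$33.6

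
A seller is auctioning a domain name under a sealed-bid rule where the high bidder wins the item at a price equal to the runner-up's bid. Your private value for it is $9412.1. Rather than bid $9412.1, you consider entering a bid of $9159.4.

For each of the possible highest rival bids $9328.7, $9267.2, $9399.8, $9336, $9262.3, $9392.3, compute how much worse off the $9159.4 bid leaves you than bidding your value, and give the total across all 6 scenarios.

The deviation costs you only when the competing bid falls strictly between $9159.4 and $9412.1; elsewhere both bids give the same outcome.
$9328.7: truthful payoff $83.4, deviation payoff $0 → loss $83.4.
$9267.2: truthful payoff $144.9, deviation payoff $0 → loss $144.9.
$9399.8: truthful payoff $12.3, deviation payoff $0 → loss $12.3.
$9336: truthful payoff $76.1, deviation payoff $0 → loss $76.1.
$9262.3: truthful payoff $149.8, deviation payoff $0 → loss $149.8.
$9392.3: truthful payoff $19.8, deviation payoff $0 → loss $19.8.
Total loss = $83.4 + $144.9 + $12.3 + $76.1 + $149.8 + $19.8 = $486.3.
Truthful bidding weakly dominates here: raising your bid can only win items priced above your value, and lowering it can only forfeit items priced below.

$486.3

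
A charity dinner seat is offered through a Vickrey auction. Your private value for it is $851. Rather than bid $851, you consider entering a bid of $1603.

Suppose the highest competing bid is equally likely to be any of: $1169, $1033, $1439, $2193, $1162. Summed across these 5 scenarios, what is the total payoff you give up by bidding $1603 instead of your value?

The deviation costs you only when the competing bid falls strictly between $851 and $1603; elsewhere both bids give the same outcome.
$1169: truthful payoff $0, deviation payoff −$318 → loss $318.
$1033: truthful payoff $0, deviation payoff −$182 → loss $182.
$1439: truthful payoff $0, deviation payoff −$588 → loss $588.
$2193: outcomes coincide → loss $0.
$1162: truthful payoff $0, deviation payoff −$311 → loss $311.
Total loss = $318 + $182 + $588 + $311 = $1399.

$1399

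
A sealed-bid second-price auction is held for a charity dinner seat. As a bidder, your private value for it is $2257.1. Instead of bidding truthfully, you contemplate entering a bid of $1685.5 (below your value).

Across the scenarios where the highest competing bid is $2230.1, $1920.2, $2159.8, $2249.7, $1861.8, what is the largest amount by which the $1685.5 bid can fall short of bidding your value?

$395.3

$2230.1: truthful gives $27, deviation gives $0 → loss $27.
$1920.2: truthful gives $336.9, deviation gives $0 → loss $336.9.
$2159.8: truthful gives $97.3, deviation gives $0 → loss $97.3.
$2249.7: truthful gives $7.4, deviation gives $0 → loss $7.4.
$1861.8: truthful gives $395.3, deviation gives $0 → loss $395.3.
Maximum loss: $395.3.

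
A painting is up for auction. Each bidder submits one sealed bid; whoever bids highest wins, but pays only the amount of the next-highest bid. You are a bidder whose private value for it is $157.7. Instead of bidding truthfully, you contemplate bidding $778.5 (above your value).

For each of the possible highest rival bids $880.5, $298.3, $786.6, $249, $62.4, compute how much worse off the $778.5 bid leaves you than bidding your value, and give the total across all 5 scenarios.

$231.9

The deviation costs you only when the competing bid falls strictly between $157.7 and $778.5; elsewhere both bids give the same outcome.
$880.5: outcomes coincide → loss $0.
$298.3: truthful payoff $0, deviation payoff −$140.6 → loss $140.6.
$786.6: outcomes coincide → loss $0.
$249: truthful payoff $0, deviation payoff −$91.3 → loss $91.3.
$62.4: outcomes coincide → loss $0.
Total loss = $140.6 + $91.3 = $231.9.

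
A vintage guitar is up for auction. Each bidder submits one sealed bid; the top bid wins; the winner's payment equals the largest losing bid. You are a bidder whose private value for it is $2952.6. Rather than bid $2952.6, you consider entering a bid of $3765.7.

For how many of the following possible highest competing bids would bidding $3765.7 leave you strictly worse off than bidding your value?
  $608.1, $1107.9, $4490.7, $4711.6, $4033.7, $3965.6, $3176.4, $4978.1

1

The deviation hurts exactly when the highest competing bid lies strictly between $2952.6 and $3765.7 — overbidding then wins at a price above your value.
$608.1: below both → same outcome either way.
$1107.9: below both → same outcome either way.
$4490.7: above both → same outcome either way.
$4711.6: above both → same outcome either way.
$4033.7: above both → same outcome either way.
$3965.6: above both → same outcome either way.
$3176.4: inside the interval → strictly worse (loss $223.8).
$4978.1: above both → same outcome either way.
Count: 1.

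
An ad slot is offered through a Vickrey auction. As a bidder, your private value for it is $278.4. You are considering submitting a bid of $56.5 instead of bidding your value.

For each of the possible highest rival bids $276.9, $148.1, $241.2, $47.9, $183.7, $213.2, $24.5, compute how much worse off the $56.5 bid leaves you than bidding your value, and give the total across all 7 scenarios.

The deviation costs you only when the competing bid falls strictly between $56.5 and $278.4; elsewhere both bids give the same outcome.
$276.9: truthful payoff $1.5, deviation payoff $0 → loss $1.5.
$148.1: truthful payoff $130.3, deviation payoff $0 → loss $130.3.
$241.2: truthful payoff $37.2, deviation payoff $0 → loss $37.2.
$47.9: outcomes coincide → loss $0.
$183.7: truthful payoff $94.7, deviation payoff $0 → loss $94.7.
$213.2: truthful payoff $65.2, deviation payoff $0 → loss $65.2.
$24.5: outcomes coincide → loss $0.
Total loss = $1.5 + $130.3 + $37.2 + $94.7 + $65.2 = $328.9.

$328.9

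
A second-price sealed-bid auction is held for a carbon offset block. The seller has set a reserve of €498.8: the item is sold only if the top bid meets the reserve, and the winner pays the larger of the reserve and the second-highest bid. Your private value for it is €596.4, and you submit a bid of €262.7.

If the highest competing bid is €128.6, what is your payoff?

Your bid €262.7 is the highest bid but falls below the reserve €498.8, so the item goes unsold. Payoff €0.

€0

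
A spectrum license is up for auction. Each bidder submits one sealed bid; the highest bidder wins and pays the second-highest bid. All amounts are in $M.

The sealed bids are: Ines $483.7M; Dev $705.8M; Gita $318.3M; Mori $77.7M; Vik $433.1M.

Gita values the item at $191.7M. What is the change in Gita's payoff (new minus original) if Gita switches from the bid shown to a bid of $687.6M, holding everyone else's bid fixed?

$0M

The highest bid among the other bidders is $705.8M; Gita's bid doesn't change that.
Original bid $318.3M: Gita is not highest (top rival bid is $705.8M); payoff $0M.
Alternative bid $687.6M: Gita is not highest (top rival bid is $705.8M); payoff $0M.
Change in payoff = $0M − ($0M) = $0M.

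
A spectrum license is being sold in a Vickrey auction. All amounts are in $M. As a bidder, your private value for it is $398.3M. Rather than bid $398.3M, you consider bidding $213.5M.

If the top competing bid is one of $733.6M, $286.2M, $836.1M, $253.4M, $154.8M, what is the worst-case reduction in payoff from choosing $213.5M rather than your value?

$144.9M

$733.6M: same outcome either way → loss $0M.
$286.2M: truthful gives $112.1M, deviation gives $0M → loss $112.1M.
$836.1M: same outcome either way → loss $0M.
$253.4M: truthful gives $144.9M, deviation gives $0M → loss $144.9M.
$154.8M: same outcome either way → loss $0M.
Maximum loss: $144.9M.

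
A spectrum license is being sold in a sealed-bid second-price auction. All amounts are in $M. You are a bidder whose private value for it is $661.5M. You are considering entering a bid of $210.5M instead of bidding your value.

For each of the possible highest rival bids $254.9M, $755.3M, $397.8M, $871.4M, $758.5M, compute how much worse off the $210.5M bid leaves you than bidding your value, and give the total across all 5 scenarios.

The deviation costs you only when the competing bid falls strictly between $210.5M and $661.5M; elsewhere both bids give the same outcome.
$254.9M: truthful payoff $406.6M, deviation payoff $0M → loss $406.6M.
$755.3M: outcomes coincide → loss $0M.
$397.8M: truthful payoff $263.7M, deviation payoff $0M → loss $263.7M.
$871.4M: outcomes coincide → loss $0M.
$758.5M: outcomes coincide → loss $0M.
Total loss = $406.6M + $263.7M = $670.3M.
In a second-price auction your bid sets only whether you win, not what you pay, so bidding your true value is weakly dominant.

$670.3M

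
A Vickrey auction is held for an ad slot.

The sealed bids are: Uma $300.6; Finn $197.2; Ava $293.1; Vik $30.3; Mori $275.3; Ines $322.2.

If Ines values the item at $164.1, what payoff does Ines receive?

−$136.5

Highest bid: Ines at $322.2, so Ines wins.
Second-highest bid: Uma at $300.6 — that is the price the winner pays.
Ines's payoff = value − price = $164.1 − $300.6 = −$136.5.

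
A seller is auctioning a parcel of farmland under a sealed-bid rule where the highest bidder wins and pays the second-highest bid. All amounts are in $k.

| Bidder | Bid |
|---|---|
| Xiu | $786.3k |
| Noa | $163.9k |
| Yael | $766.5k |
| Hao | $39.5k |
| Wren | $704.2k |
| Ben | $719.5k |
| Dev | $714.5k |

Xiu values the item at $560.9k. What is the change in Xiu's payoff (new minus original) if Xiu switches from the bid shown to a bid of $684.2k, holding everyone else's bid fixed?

$205.6k

The highest bid among the other bidders is $766.5k; Xiu's bid doesn't change that.
Original bid $786.3k: Xiu is highest, pays the top rival bid $766.5k; payoff $560.9k − $766.5k = −$205.6k.
Alternative bid $684.2k: Xiu is not highest (top rival bid is $766.5k); payoff $0k.
Change in payoff = $0k − (−$205.6k) = $205.6k.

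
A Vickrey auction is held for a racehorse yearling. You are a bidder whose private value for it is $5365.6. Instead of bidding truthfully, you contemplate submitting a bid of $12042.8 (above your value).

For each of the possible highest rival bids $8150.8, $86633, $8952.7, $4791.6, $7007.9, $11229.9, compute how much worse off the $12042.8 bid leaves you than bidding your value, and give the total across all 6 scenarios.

$13878.9

The deviation costs you only when the competing bid falls strictly between $5365.6 and $12042.8; elsewhere both bids give the same outcome.
$8150.8: truthful payoff $0, deviation payoff −$2785.2 → loss $2785.2.
$86633: outcomes coincide → loss $0.
$8952.7: truthful payoff $0, deviation payoff −$3587.1 → loss $3587.1.
$4791.6: outcomes coincide → loss $0.
$7007.9: truthful payoff $0, deviation payoff −$1642.3 → loss $1642.3.
$11229.9: truthful payoff $0, deviation payoff −$5864.3 → loss $5864.3.
Total loss = $2785.2 + $3587.1 + $1642.3 + $5864.3 = $13878.9.
Because the price is fixed by the runner-up's bid, deviating from your value can only change a good outcome into a bad one — never the reverse.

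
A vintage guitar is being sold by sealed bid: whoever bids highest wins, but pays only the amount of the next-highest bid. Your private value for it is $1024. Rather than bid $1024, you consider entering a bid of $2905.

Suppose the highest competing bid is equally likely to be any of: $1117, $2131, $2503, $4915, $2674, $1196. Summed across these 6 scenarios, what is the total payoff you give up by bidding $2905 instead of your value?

The deviation costs you only when the competing bid falls strictly between $1024 and $2905; elsewhere both bids give the same outcome.
$1117: truthful payoff $0, deviation payoff −$93 → loss $93.
$2131: truthful payoff $0, deviation payoff −$1107 → loss $1107.
$2503: truthful payoff $0, deviation payoff −$1479 → loss $1479.
$4915: outcomes coincide → loss $0.
$2674: truthful payoff $0, deviation payoff −$1650 → loss $1650.
$1196: truthful payoff $0, deviation payoff −$172 → loss $172.
Total loss = $93 + $1107 + $1479 + $1650 + $172 = $4501.

$4501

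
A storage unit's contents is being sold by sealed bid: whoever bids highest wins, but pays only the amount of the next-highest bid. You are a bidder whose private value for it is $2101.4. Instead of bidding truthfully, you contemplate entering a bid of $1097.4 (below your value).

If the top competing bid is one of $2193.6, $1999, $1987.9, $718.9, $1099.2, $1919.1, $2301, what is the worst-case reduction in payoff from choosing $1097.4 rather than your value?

$1002.2

$2193.6: same outcome either way → loss $0.
$1999: truthful gives $102.4, deviation gives $0 → loss $102.4.
$1987.9: truthful gives $113.5, deviation gives $0 → loss $113.5.
$718.9: same outcome either way → loss $0.
$1099.2: truthful gives $1002.2, deviation gives $0 → loss $1002.2.
$1919.1: truthful gives $182.3, deviation gives $0 → loss $182.3.
$2301: same outcome either way → loss $0.
Maximum loss: $1002.2.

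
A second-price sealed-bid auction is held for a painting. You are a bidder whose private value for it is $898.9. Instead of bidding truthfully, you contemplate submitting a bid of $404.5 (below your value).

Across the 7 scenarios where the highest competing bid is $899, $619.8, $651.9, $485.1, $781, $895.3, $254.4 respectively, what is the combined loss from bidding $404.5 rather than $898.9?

The deviation costs you only when the competing bid falls strictly between $404.5 and $898.9; elsewhere both bids give the same outcome.
$899: outcomes coincide → loss $0.
$619.8: truthful payoff $279.1, deviation payoff $0 → loss $279.1.
$651.9: truthful payoff $247, deviation payoff $0 → loss $247.
$485.1: truthful payoff $413.8, deviation payoff $0 → loss $413.8.
$781: truthful payoff $117.9, deviation payoff $0 → loss $117.9.
$895.3: truthful payoff $3.6, deviation payoff $0 → loss $3.6.
$254.4: outcomes coincide → loss $0.
Total loss = $279.1 + $247 + $413.8 + $117.9 + $3.6 = $1061.4.

$1061.4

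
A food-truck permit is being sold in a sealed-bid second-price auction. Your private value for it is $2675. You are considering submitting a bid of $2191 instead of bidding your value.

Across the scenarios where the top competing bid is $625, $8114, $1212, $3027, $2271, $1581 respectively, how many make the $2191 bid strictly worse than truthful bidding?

1

The deviation hurts exactly when the highest competing bid lies strictly between $2191 and $2675 — underbidding then forfeits a profitable win.
$625: below both → same outcome either way.
$8114: above both → same outcome either way.
$1212: below both → same outcome either way.
$3027: above both → same outcome either way.
$2271: inside the interval → strictly worse (loss $404).
$1581: below both → same outcome either way.
Count: 1.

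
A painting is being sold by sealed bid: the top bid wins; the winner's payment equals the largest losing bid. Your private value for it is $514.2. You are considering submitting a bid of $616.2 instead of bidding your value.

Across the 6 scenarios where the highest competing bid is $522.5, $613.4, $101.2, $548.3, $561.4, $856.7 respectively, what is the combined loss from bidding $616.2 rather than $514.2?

$188.8

The deviation costs you only when the competing bid falls strictly between $514.2 and $616.2; elsewhere both bids give the same outcome.
$522.5: truthful payoff $0, deviation payoff −$8.3 → loss $8.3.
$613.4: truthful payoff $0, deviation payoff −$99.2 → loss $99.2.
$101.2: outcomes coincide → loss $0.
$548.3: truthful payoff $0, deviation payoff −$34.1 → loss $34.1.
$561.4: truthful payoff $0, deviation payoff −$47.2 → loss $47.2.
$856.7: outcomes coincide → loss $0.
Total loss = $8.3 + $99.2 + $34.1 + $47.2 = $188.8.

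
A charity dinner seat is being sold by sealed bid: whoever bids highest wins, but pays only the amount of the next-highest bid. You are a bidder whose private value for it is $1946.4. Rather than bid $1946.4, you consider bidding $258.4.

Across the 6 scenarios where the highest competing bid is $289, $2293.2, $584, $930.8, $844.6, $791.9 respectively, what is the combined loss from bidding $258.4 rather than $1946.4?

$6291.7

The deviation costs you only when the competing bid falls strictly between $258.4 and $1946.4; elsewhere both bids give the same outcome.
$289: truthful payoff $1657.4, deviation payoff $0 → loss $1657.4.
$2293.2: outcomes coincide → loss $0.
$584: truthful payoff $1362.4, deviation payoff $0 → loss $1362.4.
$930.8: truthful payoff $1015.6, deviation payoff $0 → loss $1015.6.
$844.6: truthful payoff $1101.8, deviation payoff $0 → loss $1101.8.
$791.9: truthful payoff $1154.5, deviation payoff $0 → loss $1154.5.
Total loss = $1657.4 + $1362.4 + $1015.6 + $1101.8 + $1154.5 = $6291.7.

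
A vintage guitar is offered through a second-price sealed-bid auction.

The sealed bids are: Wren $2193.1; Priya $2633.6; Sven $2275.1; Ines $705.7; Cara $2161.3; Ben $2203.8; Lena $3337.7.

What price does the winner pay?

$2633.6

Highest bid: Lena at $3337.7, so Lena wins.
Second-highest bid: Priya at $2633.6 — that is the price the winner pays.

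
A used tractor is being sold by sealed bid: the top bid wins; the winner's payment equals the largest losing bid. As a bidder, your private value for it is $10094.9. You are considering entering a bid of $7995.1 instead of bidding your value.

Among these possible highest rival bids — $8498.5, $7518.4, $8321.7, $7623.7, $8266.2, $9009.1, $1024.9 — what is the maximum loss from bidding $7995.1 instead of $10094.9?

$1828.7

$8498.5: truthful gives $1596.4, deviation gives $0 → loss $1596.4.
$7518.4: same outcome either way → loss $0.
$8321.7: truthful gives $1773.2, deviation gives $0 → loss $1773.2.
$7623.7: same outcome either way → loss $0.
$8266.2: truthful gives $1828.7, deviation gives $0 → loss $1828.7.
$9009.1: truthful gives $1085.8, deviation gives $0 → loss $1085.8.
$1024.9: same outcome either way → loss $0.
Maximum loss: $1828.7.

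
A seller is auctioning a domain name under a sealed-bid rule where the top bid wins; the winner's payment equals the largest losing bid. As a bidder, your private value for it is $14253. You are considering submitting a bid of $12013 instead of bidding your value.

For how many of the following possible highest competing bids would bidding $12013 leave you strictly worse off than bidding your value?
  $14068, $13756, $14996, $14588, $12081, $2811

The deviation hurts exactly when the highest competing bid lies strictly between $12013 and $14253 — underbidding then forfeits a profitable win.
$14068: inside the interval → strictly worse (loss $185).
$13756: inside the interval → strictly worse (loss $497).
$14996: above both → same outcome either way.
$14588: above both → same outcome either way.
$12081: inside the interval → strictly worse (loss $2172).
$2811: below both → same outcome either way.
Count: 3.

3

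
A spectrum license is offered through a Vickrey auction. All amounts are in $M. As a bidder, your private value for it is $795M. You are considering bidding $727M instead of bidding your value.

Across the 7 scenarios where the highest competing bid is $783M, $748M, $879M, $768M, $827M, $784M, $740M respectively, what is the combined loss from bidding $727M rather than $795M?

The deviation costs you only when the competing bid falls strictly between $727M and $795M; elsewhere both bids give the same outcome.
$783M: truthful payoff $12M, deviation payoff $0M → loss $12M.
$748M: truthful payoff $47M, deviation payoff $0M → loss $47M.
$879M: outcomes coincide → loss $0M.
$768M: truthful payoff $27M, deviation payoff $0M → loss $27M.
$827M: outcomes coincide → loss $0M.
$784M: truthful payoff $11M, deviation payoff $0M → loss $11M.
$740M: truthful payoff $55M, deviation payoff $0M → loss $55M.
Total loss = $12M + $47M + $27M + $11M + $55M = $152M.
Truthful bidding weakly dominates here: raising your bid can only win items priced above your value, and lowering it can only forfeit items priced below.

$152M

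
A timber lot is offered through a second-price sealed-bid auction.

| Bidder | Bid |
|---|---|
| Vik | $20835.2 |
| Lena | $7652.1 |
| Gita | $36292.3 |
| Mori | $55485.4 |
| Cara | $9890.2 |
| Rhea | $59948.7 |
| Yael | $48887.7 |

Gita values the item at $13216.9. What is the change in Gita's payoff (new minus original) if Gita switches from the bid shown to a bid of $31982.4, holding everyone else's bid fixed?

$0

The highest bid among the other bidders is $59948.7; Gita's bid doesn't change that.
Original bid $36292.3: Gita is not highest (top rival bid is $59948.7); payoff $0.
Alternative bid $31982.4: Gita is not highest (top rival bid is $59948.7); payoff $0.
Change in payoff = $0 − ($0) = $0.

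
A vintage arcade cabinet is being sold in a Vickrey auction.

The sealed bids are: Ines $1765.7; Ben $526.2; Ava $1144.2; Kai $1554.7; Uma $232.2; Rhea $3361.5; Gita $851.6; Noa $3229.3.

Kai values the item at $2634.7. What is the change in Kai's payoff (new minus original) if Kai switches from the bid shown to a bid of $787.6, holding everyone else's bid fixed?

$0

The highest bid among the other bidders is $3361.5; Kai's bid doesn't change that.
Original bid $1554.7: Kai is not highest (top rival bid is $3361.5); payoff $0.
Alternative bid $787.6: Kai is not highest (top rival bid is $3361.5); payoff $0.
Change in payoff = $0 − ($0) = $0.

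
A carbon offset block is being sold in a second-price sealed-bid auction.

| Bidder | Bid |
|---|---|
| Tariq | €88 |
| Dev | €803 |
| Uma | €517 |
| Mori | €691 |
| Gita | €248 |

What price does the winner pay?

Highest bid: Dev at €803, so Dev wins.
Second-highest bid: Mori at €691 — that is the price the winner pays.

€691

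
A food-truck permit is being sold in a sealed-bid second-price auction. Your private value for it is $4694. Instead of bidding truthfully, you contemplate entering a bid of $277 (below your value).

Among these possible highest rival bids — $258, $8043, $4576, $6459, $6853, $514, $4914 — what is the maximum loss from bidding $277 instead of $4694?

$258: same outcome either way → loss $0.
$8043: same outcome either way → loss $0.
$4576: truthful gives $118, deviation gives $0 → loss $118.
$6459: same outcome either way → loss $0.
$6853: same outcome either way → loss $0.
$514: truthful gives $4180, deviation gives $0 → loss $4180.
$4914: same outcome either way → loss $0.
Maximum loss: $4180.

$4180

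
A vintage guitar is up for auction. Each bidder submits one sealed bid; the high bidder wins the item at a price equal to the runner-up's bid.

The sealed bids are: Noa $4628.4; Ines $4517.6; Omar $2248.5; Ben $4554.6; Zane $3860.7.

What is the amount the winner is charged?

$4554.6

Highest bid: Noa at $4628.4, so Noa wins.
Second-highest bid: Ben at $4554.6 — that is the price the winner pays.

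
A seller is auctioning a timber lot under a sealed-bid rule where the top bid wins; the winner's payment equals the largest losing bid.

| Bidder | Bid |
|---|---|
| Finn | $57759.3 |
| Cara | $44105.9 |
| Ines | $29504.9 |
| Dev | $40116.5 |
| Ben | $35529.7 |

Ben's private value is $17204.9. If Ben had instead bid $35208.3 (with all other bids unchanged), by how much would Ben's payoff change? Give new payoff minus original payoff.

The highest bid among the other bidders is $57759.3; Ben's bid doesn't change that.
Original bid $35529.7: Ben is not highest (top rival bid is $57759.3); payoff $0.
Alternative bid $35208.3: Ben is not highest (top rival bid is $57759.3); payoff $0.
Change in payoff = $0 − ($0) = $0.

$0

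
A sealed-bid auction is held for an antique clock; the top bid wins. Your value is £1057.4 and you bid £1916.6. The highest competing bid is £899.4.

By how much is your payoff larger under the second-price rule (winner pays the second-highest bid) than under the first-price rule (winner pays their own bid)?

You have the highest bid, so you win under either rule.
Second-price: pay £899.4 → payoff £158.
First-price: pay your own bid £1916.6 → payoff −£859.2.
Difference = £158 − (−£859.2) = £1017.2.

£1017.2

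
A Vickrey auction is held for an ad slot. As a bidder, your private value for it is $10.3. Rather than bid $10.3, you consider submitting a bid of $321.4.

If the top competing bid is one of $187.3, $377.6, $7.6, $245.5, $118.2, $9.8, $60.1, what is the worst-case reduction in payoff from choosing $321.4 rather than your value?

$235.2

$187.3: truthful gives $0, deviation gives −$177 → loss $177.
$377.6: same outcome either way → loss $0.
$7.6: same outcome either way → loss $0.
$245.5: truthful gives $0, deviation gives −$235.2 → loss $235.2.
$118.2: truthful gives $0, deviation gives −$107.9 → loss $107.9.
$9.8: same outcome either way → loss $0.
$60.1: truthful gives $0, deviation gives −$49.8 → loss $49.8.
Maximum loss: $235.2.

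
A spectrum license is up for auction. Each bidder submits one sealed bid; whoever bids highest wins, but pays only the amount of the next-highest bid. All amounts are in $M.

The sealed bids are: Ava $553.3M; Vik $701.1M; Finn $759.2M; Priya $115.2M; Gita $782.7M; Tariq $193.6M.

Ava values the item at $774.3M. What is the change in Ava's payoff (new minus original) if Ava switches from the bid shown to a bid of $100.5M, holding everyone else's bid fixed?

The highest bid among the other bidders is $782.7M; Ava's bid doesn't change that.
Original bid $553.3M: Ava is not highest (top rival bid is $782.7M); payoff $0M.
Alternative bid $100.5M: Ava is not highest (top rival bid is $782.7M); payoff $0M.
Change in payoff = $0M − ($0M) = $0M.

$0M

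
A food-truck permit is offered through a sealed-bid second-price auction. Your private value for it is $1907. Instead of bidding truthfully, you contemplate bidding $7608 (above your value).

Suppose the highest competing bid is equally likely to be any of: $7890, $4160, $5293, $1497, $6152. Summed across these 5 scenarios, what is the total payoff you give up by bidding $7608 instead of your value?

$9884

The deviation costs you only when the competing bid falls strictly between $1907 and $7608; elsewhere both bids give the same outcome.
$7890: outcomes coincide → loss $0.
$4160: truthful payoff $0, deviation payoff −$2253 → loss $2253.
$5293: truthful payoff $0, deviation payoff −$3386 → loss $3386.
$1497: outcomes coincide → loss $0.
$6152: truthful payoff $0, deviation payoff −$4245 → loss $4245.
Total loss = $2253 + $3386 + $4245 = $9884.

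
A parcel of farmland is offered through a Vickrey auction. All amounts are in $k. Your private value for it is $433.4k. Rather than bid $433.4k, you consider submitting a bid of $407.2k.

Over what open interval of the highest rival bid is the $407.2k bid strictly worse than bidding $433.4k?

If the competing bid is below $407.2k, both bids win at the same price — no difference.
If it is above $433.4k, both bids lose — no difference.
If it lies strictly between $407.2k and $433.4k, bidding your value wins at a price below your value (positive payoff) while bidding $407.2k loses (payoff 0).
So the deviation strictly hurts on the open interval ($407.2k, $433.4k).

($407.2k, $433.4k)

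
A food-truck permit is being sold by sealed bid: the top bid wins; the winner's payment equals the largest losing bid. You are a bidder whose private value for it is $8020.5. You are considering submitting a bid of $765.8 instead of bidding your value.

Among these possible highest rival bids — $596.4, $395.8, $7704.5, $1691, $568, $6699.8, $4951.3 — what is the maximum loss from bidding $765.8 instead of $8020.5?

$6329.5

$596.4: same outcome either way → loss $0.
$395.8: same outcome either way → loss $0.
$7704.5: truthful gives $316, deviation gives $0 → loss $316.
$1691: truthful gives $6329.5, deviation gives $0 → loss $6329.5.
$568: same outcome either way → loss $0.
$6699.8: truthful gives $1320.7, deviation gives $0 → loss $1320.7.
$4951.3: truthful gives $3069.2, deviation gives $0 → loss $3069.2.
Maximum loss: $6329.5.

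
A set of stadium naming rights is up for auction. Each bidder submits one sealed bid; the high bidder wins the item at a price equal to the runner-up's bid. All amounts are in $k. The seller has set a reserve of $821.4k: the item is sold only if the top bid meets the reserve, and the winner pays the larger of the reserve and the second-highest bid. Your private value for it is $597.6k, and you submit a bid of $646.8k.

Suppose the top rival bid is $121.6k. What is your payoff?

Your bid $646.8k is the highest bid but falls below the reserve $821.4k, so the item goes unsold. Payoff $0k.

$0k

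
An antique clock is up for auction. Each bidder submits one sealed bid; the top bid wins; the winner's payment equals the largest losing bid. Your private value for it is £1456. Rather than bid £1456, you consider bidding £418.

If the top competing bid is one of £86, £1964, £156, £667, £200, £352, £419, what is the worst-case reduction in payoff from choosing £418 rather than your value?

£1037

£86: same outcome either way → loss £0.
£1964: same outcome either way → loss £0.
£156: same outcome either way → loss £0.
£667: truthful gives £789, deviation gives £0 → loss £789.
£200: same outcome either way → loss £0.
£352: same outcome either way → loss £0.
£419: truthful gives £1037, deviation gives £0 → loss £1037.
Maximum loss: £1037.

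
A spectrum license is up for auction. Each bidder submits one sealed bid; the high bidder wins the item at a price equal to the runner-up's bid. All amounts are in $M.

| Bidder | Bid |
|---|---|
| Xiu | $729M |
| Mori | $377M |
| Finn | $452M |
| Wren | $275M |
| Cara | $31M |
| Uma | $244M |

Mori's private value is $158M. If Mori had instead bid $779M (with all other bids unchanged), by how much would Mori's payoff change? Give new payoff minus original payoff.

The highest bid among the other bidders is $729M; Mori's bid doesn't change that.
Original bid $377M: Mori is not highest (top rival bid is $729M); payoff $0M.
Alternative bid $779M: Mori is highest, pays the top rival bid $729M; payoff $158M − $729M = −$571M.
Change in payoff = −$571M − ($0M) = −$571M.

−$571M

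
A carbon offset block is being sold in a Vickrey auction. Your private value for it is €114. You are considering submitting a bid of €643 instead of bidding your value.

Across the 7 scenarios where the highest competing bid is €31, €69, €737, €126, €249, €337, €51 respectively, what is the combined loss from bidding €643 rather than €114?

The deviation costs you only when the competing bid falls strictly between €114 and €643; elsewhere both bids give the same outcome.
€31: outcomes coincide → loss €0.
€69: outcomes coincide → loss €0.
€737: outcomes coincide → loss €0.
€126: truthful payoff €0, deviation payoff −€12 → loss €12.
€249: truthful payoff €0, deviation payoff −€135 → loss €135.
€337: truthful payoff €0, deviation payoff −€223 → loss €223.
€51: outcomes coincide → loss €0.
Total loss = €12 + €135 + €223 = €370.

€370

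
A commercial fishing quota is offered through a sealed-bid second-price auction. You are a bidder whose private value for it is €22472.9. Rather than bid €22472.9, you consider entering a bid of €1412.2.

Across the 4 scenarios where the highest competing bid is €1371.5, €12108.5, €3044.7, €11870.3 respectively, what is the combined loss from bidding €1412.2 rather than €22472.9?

€40395.2

The deviation costs you only when the competing bid falls strictly between €1412.2 and €22472.9; elsewhere both bids give the same outcome.
€1371.5: outcomes coincide → loss €0.
€12108.5: truthful payoff €10364.4, deviation payoff €0 → loss €10364.4.
€3044.7: truthful payoff €19428.2, deviation payoff €0 → loss €19428.2.
€11870.3: truthful payoff €10602.6, deviation payoff €0 → loss €10602.6.
Total loss = €10364.4 + €19428.2 + €10602.6 = €40395.2.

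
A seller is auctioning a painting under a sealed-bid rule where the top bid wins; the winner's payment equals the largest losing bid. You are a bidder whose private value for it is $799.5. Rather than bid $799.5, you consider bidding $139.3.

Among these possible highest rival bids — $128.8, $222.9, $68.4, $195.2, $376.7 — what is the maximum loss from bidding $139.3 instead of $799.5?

$128.8: same outcome either way → loss $0.
$222.9: truthful gives $576.6, deviation gives $0 → loss $576.6.
$68.4: same outcome either way → loss $0.
$195.2: truthful gives $604.3, deviation gives $0 → loss $604.3.
$376.7: truthful gives $422.8, deviation gives $0 → loss $422.8.
Maximum loss: $604.3.

$604.3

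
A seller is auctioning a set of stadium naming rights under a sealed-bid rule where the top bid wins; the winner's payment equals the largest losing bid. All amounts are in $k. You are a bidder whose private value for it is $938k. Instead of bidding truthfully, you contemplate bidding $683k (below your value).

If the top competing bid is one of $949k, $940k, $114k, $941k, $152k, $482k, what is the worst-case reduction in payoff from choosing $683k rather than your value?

$0k

$949k: same outcome either way → loss $0k.
$940k: same outcome either way → loss $0k.
$114k: same outcome either way → loss $0k.
$941k: same outcome either way → loss $0k.
$152k: same outcome either way → loss $0k.
$482k: same outcome either way → loss $0k.
Maximum loss: $0k.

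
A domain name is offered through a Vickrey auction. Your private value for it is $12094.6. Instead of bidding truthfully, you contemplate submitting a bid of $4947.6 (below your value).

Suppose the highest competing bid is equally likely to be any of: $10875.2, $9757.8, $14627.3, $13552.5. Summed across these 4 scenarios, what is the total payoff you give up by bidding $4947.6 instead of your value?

The deviation costs you only when the competing bid falls strictly between $4947.6 and $12094.6; elsewhere both bids give the same outcome.
$10875.2: truthful payoff $1219.4, deviation payoff $0 → loss $1219.4.
$9757.8: truthful payoff $2336.8, deviation payoff $0 → loss $2336.8.
$14627.3: outcomes coincide → loss $0.
$13552.5: outcomes coincide → loss $0.
Total loss = $1219.4 + $2336.8 = $3556.2.
Because the price is fixed by the runner-up's bid, deviating from your value can only change a good outcome into a bad one — never the reverse.

$3556.2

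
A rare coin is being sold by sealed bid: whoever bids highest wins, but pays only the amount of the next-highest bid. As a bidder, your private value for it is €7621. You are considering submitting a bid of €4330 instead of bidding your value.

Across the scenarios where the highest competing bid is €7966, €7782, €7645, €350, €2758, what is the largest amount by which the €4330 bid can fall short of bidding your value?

€0

€7966: same outcome either way → loss €0.
€7782: same outcome either way → loss €0.
€7645: same outcome either way → loss €0.
€350: same outcome either way → loss €0.
€2758: same outcome either way → loss €0.
Maximum loss: €0.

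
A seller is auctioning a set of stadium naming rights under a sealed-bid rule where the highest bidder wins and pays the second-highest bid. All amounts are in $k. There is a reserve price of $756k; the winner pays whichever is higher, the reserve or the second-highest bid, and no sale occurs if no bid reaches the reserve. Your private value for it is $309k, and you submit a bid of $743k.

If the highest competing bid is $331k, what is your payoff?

Your bid $743k is the highest bid but falls below the reserve $756k, so the item goes unsold. Payoff $0k.

$0k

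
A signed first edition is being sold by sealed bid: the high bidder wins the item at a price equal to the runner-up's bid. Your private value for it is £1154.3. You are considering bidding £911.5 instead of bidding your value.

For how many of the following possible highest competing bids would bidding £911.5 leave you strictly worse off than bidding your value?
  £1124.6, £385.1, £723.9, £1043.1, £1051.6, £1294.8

The deviation hurts exactly when the highest competing bid lies strictly between £911.5 and £1154.3 — underbidding then forfeits a profitable win.
£1124.6: inside the interval → strictly worse (loss £29.7).
£385.1: below both → same outcome either way.
£723.9: below both → same outcome either way.
£1043.1: inside the interval → strictly worse (loss £111.2).
£1051.6: inside the interval → strictly worse (loss £102.7).
£1294.8: above both → same outcome either way.
Count: 3.

3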